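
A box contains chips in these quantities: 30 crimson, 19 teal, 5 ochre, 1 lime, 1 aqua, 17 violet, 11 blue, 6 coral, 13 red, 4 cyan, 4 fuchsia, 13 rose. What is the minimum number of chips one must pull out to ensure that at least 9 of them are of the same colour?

70

By the pigeonhole principle, put each drawn chip into a box by colour. The largest draw with every box below 9 takes min(count, 8) from each colour; colours with fewer than 8 contribute all they have.
Σ min(cᵢ, 8) = 8 + 8 + 5 + 1 + 1 + 8 + 8 + 6 + 8 + 4 + 4 + 8 = 69.
Draw number 69 + 1 = 70 must push one box to 9.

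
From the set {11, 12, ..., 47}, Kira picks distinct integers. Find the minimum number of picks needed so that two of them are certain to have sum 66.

24

Two chosen integers sum to 66 exactly when both halves of some pair {x, 66−x} with 19 ≤ x ≤ 66−x ≤ 47 are chosen — 14 such pairs.
The remaining 9 elements (those with no distinct partner in range) can never complete a 66-sum, so the worst case takes all of them and one from each pair: 9 + 14 = 23.
By the pigeonhole principle, the 24th integer has to be the second member of some pair, so 23 + 1 = 24.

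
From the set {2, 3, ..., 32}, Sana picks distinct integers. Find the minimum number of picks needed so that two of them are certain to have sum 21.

Group the elements by complementary pair {x, 21−x}: {2,19}, {3,18}, {4,17}, …, giving 9 two-element pairs and 13 integers whose partner 21−x falls outside [2,32].
Treating each of those 22 groups as a pigeonhole, one can pick one integer per group — 22 integers — with no two summing to 21.
The 23rd integer lands in an occupied pair, forcing a sum of 21.

23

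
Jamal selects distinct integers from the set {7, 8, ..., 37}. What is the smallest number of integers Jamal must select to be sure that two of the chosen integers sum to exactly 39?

19

A set avoiding the sum 39 can contain at most one of each pair {x, 39−x}, plus the 5 elements whose complement lies outside the range.
The integers 20, …, 37 (18 of them) are such a set: any two sum to at least 20+21 = 41 > 39.
Any 19th integer completes one of the 13 pairs, so 19 choices force a sum of 39.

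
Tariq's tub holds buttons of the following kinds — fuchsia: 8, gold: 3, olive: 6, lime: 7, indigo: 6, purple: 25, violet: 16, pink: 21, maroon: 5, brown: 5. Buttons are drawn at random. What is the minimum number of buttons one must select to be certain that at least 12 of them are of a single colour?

Put each drawn button into a box by colour. The largest draw with every box below 12 takes min(count, 11) from each colour; colours with fewer than 11 contribute all they have.
Σ min(cᵢ, 11) = 8 + 3 + 6 + 7 + 6 + 11 + 11 + 11 + 5 + 5 = 73.
Draw number 73 + 1 = 74 must push one box to 12.

74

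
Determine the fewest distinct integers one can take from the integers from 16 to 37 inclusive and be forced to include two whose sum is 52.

13

Two chosen integers sum to 52 exactly when both halves of some pair {x, 52−x} with 16 ≤ x ≤ 52−x ≤ 36 are chosen — 10 such pairs.
The remaining 2 elements (those with no distinct partner in range) can never complete a 52-sum, so the worst case takes all of them and one from each pair: 2 + 10 = 12.
The 13th integer has to be the second member of some pair, so 12 + 1 = 13.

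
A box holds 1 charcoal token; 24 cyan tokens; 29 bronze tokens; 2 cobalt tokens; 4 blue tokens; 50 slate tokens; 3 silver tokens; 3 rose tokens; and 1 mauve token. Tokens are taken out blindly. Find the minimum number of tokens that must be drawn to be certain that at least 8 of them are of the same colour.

An adversary could hand out at most 7 tokens per colour (6 colours run out sooner): 1 + 7 + 7 + 2 + 4 + 7 + 3 + 3 + 1 = 35 tokens and still no colour has 8.
By pigeonhole, one more token lands in a colour already at 7, so 36 draws are enough and 35 are not.

36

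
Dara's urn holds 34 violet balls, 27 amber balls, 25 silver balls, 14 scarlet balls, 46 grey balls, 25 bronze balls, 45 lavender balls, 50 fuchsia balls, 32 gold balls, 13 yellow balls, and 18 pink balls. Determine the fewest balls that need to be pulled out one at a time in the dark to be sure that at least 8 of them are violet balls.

In the worst case for collecting violet balls, every non-violet ball comes out first.
There are 27 + 25 + 14 + 46 + 25 + 45 + 50 + 32 + 13 + 18 = 295 non-violet balls altogether.
After those, each further ball must be violet, so 295 + 8 = 303 draws guarantee 8 violet balls.

303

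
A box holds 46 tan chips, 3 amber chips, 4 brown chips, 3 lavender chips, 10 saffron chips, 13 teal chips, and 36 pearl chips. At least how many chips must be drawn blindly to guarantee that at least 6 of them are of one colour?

31

By pigeonhole, put each drawn chip into a box by colour. The largest draw with every box below 6 takes min(count, 5) from each colour; colours with fewer than 5 contribute all they have.
Σ min(cᵢ, 5) = 5 + 3 + 4 + 3 + 5 + 5 + 5 = 30.
Draw number 30 + 1 = 31 must push one box to 6.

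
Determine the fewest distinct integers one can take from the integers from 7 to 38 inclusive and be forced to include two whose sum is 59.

24

Two chosen integers sum to 59 exactly when both halves of some pair {x, 59−x} with 21 ≤ x ≤ 59−x ≤ 38 are chosen — 9 such pairs.
The remaining 14 elements (those with no distinct partner in range) can never complete a 59-sum, so the worst case takes all of them and one from each pair: 14 + 9 = 23.
The 24th integer has to be the second member of some pair, so 23 + 1 = 24.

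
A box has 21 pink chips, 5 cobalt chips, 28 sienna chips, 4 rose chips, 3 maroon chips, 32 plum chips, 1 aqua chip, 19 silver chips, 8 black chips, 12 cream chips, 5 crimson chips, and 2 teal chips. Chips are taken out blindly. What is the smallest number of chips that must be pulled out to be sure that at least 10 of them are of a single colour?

74

By pigeonhole, put each drawn chip into a box by colour. The largest draw with every box below 10 takes min(count, 9) from each colour; colours with fewer than 9 contribute all they have.
Σ min(cᵢ, 9) = 9 + 5 + 9 + 4 + 3 + 9 + 1 + 9 + 8 + 9 + 5 + 2 = 73.
Draw number 73 + 1 = 74 must push one box to 10.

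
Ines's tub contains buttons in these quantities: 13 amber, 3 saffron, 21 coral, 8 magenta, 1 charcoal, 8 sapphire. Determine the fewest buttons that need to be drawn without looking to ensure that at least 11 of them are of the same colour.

An adversary could hand out at most 10 buttons per colour (4 colours run out sooner): 10 + 3 + 10 + 8 + 1 + 8 = 40 buttons and still no colour has 11.
One more button lands in a colour already at 10, so 41 draws are enough and 40 are not.

41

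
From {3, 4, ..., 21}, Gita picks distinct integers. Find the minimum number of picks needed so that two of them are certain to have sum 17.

A set avoiding the sum 17 can contain at most one of each pair {x, 17−x}, plus the 7 elements whose complement lies outside the range.
The integers 9, …, 21 (13 of them) are such a set: any two sum to at least 9+10 = 19 > 17.
By pigeonhole, any 14th integer completes one of the 6 pairs, so 14 choices force a sum of 17.

14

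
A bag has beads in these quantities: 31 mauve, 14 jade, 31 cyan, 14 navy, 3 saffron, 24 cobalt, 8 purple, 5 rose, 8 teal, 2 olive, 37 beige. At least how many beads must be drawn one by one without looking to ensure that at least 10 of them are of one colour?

An adversary could hand out at most 9 beads per colour (5 colours run out sooner): 9 + 9 + 9 + 9 + 3 + 9 + 8 + 5 + 8 + 2 + 9 = 80 beads and still no colour has 10.
One more bead lands in a colour already at 9, so 81 draws are enough and 80 are not.

81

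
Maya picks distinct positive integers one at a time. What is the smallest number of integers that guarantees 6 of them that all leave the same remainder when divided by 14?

The 14 residue classes mod 14 are the pigeonholes.
With 70 integers one could put 5 in each residue class and have no class reach 6.
The 71st integer pushes some class to 6, so 14·5 + 1 = 71.

71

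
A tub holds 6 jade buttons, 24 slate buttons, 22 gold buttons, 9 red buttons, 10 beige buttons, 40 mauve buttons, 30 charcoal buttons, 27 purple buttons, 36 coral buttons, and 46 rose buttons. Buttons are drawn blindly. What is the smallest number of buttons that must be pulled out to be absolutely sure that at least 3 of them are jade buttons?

In the worst case for collecting jade buttons, every non-jade button comes out first.
There are 24 + 22 + 9 + 10 + 40 + 30 + 27 + 36 + 46 = 244 non-jade buttons altogether.
After those, each further button must be jade, so 244 + 3 = 247 draws guarantee 3 jade buttons.

247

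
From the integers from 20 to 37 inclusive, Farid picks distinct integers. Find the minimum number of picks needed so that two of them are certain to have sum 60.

12

Group the elements by complementary pair {x, 60−x}: {23,37}, {24,36}, {25,35}, …, giving 7 two-element pairs; the single value 30 (it cannot pair with itself since the integers are distinct); and 3 integers whose partner 60−x falls outside [20,37].
By the pigeonhole principle, treating each of those 11 groups as a pigeonhole, one can pick one integer per group — 11 integers — with no two summing to 60.
The 12th integer lands in an occupied pair, forcing a sum of 60.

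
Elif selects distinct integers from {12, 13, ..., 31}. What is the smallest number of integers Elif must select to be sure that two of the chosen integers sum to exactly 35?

Group the elements by complementary pair {x, 35−x}: {12,23}, {13,22}, {14,21}, …, giving 6 two-element pairs and 8 integers whose partner 35−x falls outside [12,31].
Pigeonhole: treating each of those 14 groups as a pigeonhole, one can pick one integer per group — 14 integers — with no two summing to 35.
The 15th integer lands in an occupied pair, forcing a sum of 35.

15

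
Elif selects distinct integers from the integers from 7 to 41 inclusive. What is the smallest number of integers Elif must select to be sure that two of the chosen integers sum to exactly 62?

A set avoiding the sum 62 can contain at most one of each pair {x, 62−x}, plus the 15 elements whose complement lies outside the range or equal to its own complement.
The integers 7, …, 31 (25 of them) are such a set: any two sum to at least 7+8 = 15 and at most 30+31 = 61 < 62.
Any 26th integer completes one of the 10 pairs, so 26 choices force a sum of 62.

26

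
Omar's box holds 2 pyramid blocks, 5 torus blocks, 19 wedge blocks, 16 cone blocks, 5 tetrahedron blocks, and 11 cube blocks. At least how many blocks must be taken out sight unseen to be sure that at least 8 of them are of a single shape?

34

Pigeonhole: put each drawn block into a box by shape. The largest draw with every box below 8 takes min(count, 7) from each shape; shapes with fewer than 7 contribute all they have.
Σ min(cᵢ, 7) = 2 + 5 + 7 + 7 + 5 + 7 = 33.
Draw number 33 + 1 = 34 must push one box to 8.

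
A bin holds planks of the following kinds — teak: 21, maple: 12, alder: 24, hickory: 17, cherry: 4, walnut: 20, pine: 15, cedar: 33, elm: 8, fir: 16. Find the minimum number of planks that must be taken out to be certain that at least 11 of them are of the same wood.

An adversary could hand out at most 10 planks per wood (cherry, elm run out sooner): 10 + 10 + 10 + 10 + 4 + 10 + 10 + 10 + 8 + 10 = 92 planks and still no wood has 11.
By the pigeonhole principle, one more plank lands in a wood already at 10, so 93 draws are enough and 92 are not.

93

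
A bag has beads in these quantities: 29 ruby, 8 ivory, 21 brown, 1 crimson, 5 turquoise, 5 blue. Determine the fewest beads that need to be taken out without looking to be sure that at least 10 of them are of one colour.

38

An adversary could hand out at most 9 beads per colour (4 colours run out sooner): 9 + 8 + 9 + 1 + 5 + 5 = 37 beads and still no colour has 10.
One more bead lands in a colour already at 9, so 38 draws are enough and 37 are not.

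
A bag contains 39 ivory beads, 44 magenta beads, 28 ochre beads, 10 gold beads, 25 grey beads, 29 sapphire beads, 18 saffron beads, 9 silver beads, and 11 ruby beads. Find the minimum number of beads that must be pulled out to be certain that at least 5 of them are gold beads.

208

In the worst case for collecting gold beads, every non-gold bead comes out first.
There are 39 + 44 + 28 + 25 + 29 + 18 + 9 + 11 = 203 non-gold beads altogether.
After those, each further bead must be gold, so 203 + 5 = 208 draws guarantee 5 gold beads.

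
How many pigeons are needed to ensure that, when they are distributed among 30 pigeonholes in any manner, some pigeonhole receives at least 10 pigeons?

271

With 270 pigeons one could put exactly 9 in each of the 30 pigeonholes, and no pigeonhole would reach 10.
Pigeonhole: one more pigeon must land in a pigeonhole that already has 9, giving it 10.
So 30 × 9 + 1 = 271 pigeons are required.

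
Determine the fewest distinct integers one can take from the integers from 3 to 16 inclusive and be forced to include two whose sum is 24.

Group the elements by complementary pair {x, 24−x}: {8,16}, {9,15}, {10,14}, …, giving 4 two-element pairs; the single value 12 (it cannot pair with itself since the integers are distinct); and 5 integers whose partner 24−x falls outside [3,16].
By pigeonhole, treating each of those 10 groups as a pigeonhole, one can pick one integer per group — 10 integers — with no two summing to 24.
The 11th integer lands in an occupied pair, forcing a sum of 24.

11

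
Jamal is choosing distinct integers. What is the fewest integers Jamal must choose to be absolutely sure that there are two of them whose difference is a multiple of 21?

22

Integers whose pairwise differences are multiples of 21 are exactly those sharing a remainder mod 21. Pigeonhole: the 21 residue classes mod 21 are the pigeonholes.
With 21 integers one could put 1 in each residue class and have no class reach 2.
The 22nd integer pushes some class to 2, so 21·1 + 1 = 22.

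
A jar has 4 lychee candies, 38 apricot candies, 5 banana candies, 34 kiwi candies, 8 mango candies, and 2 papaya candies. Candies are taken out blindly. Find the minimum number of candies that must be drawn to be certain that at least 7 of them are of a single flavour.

30

Put each drawn candy into a box by flavour. The largest draw with every box below 7 takes min(count, 6) from each flavour; flavours with fewer than 6 contribute all they have.
Σ min(cᵢ, 6) = 4 + 6 + 5 + 6 + 6 + 2 = 29.
Draw number 29 + 1 = 30 must push one box to 7.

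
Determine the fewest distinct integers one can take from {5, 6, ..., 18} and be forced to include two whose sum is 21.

Group the elements by complementary pair {x, 21−x}: {5,16}, {6,15}, {7,14}, …, giving 6 two-element pairs and 2 integers whose partner 21−x falls outside [5,18].
Treating each of those 8 groups as a pigeonhole, one can pick one integer per group — 8 integers — with no two summing to 21.
The 9th integer lands in an occupied pair, forcing a sum of 21.

9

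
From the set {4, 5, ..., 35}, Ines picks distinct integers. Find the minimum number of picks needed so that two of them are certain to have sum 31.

21

Two chosen integers sum to 31 exactly when both halves of some pair {x, 31−x} with 4 ≤ x ≤ 31−x ≤ 27 are chosen — 12 such pairs.
The remaining 8 elements (those with no distinct partner in range) can never complete a 31-sum, so the worst case takes all of them and one from each pair: 8 + 12 = 20.
By pigeonhole, the 21st integer has to be the second member of some pair, so 20 + 1 = 21.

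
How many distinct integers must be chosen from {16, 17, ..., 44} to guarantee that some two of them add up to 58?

17

Two chosen integers sum to 58 exactly when both halves of some pair {x, 58−x} with 16 ≤ x ≤ 58−x ≤ 42 are chosen — 13 such pairs.
The remaining 3 elements (those with no distinct partner in range) can never complete a 58-sum, so the worst case takes all of them and one from each pair: 3 + 13 = 16.
By the pigeonhole principle, the 17th integer has to be the second member of some pair, so 16 + 1 = 17.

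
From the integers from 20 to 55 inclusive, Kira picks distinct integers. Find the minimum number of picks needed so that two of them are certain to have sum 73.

20

Group the elements by complementary pair {x, 73−x}: {20,53}, {21,52}, {22,51}, …, giving 17 two-element pairs and 2 integers whose partner 73−x falls outside [20,55].
By the pigeonhole principle, treating each of those 19 groups as a pigeonhole, one can pick one integer per group — 19 integers — with no two summing to 73.
The 20th integer lands in an occupied pair, forcing a sum of 73.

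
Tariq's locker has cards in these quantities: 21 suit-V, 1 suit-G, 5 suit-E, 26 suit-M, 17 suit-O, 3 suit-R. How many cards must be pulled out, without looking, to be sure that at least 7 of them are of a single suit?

28

Put each drawn card into a box by suit. The largest draw with every box below 7 takes min(count, 6) from each suit; suits with fewer than 6 contribute all they have.
Σ min(cᵢ, 6) = 6 + 1 + 5 + 6 + 6 + 3 = 27.
Draw number 27 + 1 = 28 must push one box to 7.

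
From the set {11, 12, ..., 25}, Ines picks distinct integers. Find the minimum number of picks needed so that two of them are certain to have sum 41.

11

Two chosen integers sum to 41 exactly when both halves of some pair {x, 41−x} with 16 ≤ x ≤ 41−x ≤ 25 are chosen — 5 such pairs.
The remaining 5 elements (those with no distinct partner in range) can never complete a 41-sum, so the worst case takes all of them and one from each pair: 5 + 5 = 10.
The 11th integer has to be the second member of some pair, so 10 + 1 = 11.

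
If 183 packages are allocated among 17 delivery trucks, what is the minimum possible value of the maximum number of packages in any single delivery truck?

The 17 delivery trucks are the holes and the 183 packages are the pigeons.
If every delivery truck held at most 10 packages, the total would be at most 17 × 10 = 170, which is less than 183.
So some delivery truck holds at least ⌈183/17⌉ = 11 packages.

11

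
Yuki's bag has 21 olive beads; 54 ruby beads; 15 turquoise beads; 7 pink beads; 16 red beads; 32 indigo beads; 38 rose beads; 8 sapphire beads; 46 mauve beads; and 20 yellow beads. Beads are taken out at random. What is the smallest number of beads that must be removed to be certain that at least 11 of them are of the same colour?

An adversary could hand out at most 10 beads per colour (pink, sapphire run out sooner): 10 + 10 + 10 + 7 + 10 + 10 + 10 + 8 + 10 + 10 = 95 beads and still no colour has 11.
Pigeonhole: one more bead lands in a colour already at 10, so 96 draws are enough and 95 are not.

96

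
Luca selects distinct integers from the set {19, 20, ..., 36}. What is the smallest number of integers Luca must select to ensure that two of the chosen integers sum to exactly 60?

Two chosen integers sum to 60 exactly when both halves of some pair {x, 60−x} with 24 ≤ x ≤ 60−x ≤ 36 are chosen — 6 such pairs.
The remaining 6 elements (those with no distinct partner in range) can never complete a 60-sum, so the worst case takes all of them and one from each pair: 6 + 6 = 12.
By the pigeonhole principle, the 13th integer has to be the second member of some pair, so 12 + 1 = 13.

13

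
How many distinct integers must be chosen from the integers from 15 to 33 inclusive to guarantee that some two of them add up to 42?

A set avoiding the sum 42 can contain at most one of each pair {x, 42−x}, plus the 7 elements whose complement lies outside the range or equal to its own complement.
The integers 21, …, 33 (13 of them) are such a set: any two sum to at least 21+22 = 43 > 42.
Any 14th integer completes one of the 6 pairs, so 14 choices force a sum of 42.

14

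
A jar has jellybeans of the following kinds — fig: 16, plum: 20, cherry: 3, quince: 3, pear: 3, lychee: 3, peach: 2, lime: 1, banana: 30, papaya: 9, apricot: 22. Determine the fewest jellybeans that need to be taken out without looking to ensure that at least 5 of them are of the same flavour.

36

An adversary could hand out at most 4 jellybeans per flavour (6 flavours run out sooner): 4 + 4 + 3 + 3 + 3 + 3 + 2 + 1 + 4 + 4 + 4 = 35 jellybeans and still no flavour has 5.
One more jellybean lands in a flavour already at 4, so 36 draws are enough and 35 are not.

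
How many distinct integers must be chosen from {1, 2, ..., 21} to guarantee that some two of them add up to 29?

15

Group the elements by complementary pair {x, 29−x}: {8,21}, {9,20}, {10,19}, …, giving 7 two-element pairs and 7 integers whose partner 29−x falls outside [1,21].
Treating each of those 14 groups as a pigeonhole, one can pick one integer per group — 14 integers — with no two summing to 29.
The 15th integer lands in an occupied pair, forcing a sum of 29.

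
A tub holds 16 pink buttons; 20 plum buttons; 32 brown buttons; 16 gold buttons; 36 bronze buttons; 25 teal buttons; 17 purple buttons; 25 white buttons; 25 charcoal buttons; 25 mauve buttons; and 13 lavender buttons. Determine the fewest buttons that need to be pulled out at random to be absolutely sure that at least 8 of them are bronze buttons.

222

In the worst case for collecting bronze buttons, every non-bronze button comes out first.
There are 16 + 20 + 32 + 16 + 25 + 17 + 25 + 25 + 25 + 13 = 214 non-bronze buttons altogether.
After those, each further button must be bronze, so 214 + 8 = 222 draws guarantee 8 bronze buttons.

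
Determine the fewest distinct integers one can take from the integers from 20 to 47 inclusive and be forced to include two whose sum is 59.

19

Two chosen integers sum to 59 exactly when both halves of some pair {x, 59−x} with 20 ≤ x ≤ 59−x ≤ 39 are chosen — 10 such pairs.
The remaining 8 elements (those with no distinct partner in range) can never complete a 59-sum, so the worst case takes all of them and one from each pair: 8 + 10 = 18.
Pigeonhole: the 19th integer has to be the second member of some pair, so 18 + 1 = 19.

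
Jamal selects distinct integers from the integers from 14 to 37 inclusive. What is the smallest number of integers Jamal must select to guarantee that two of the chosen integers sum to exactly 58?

A set avoiding the sum 58 can contain at most one of each pair {x, 58−x}, plus the 8 elements whose complement lies outside the range or equal to its own complement.
The integers 14, …, 29 (16 of them) are such a set: any two sum to at least 14+15 = 29 and at most 28+29 = 57 < 58.
By pigeonhole, any 17th integer completes one of the 8 pairs, so 17 choices force a sum of 58.

17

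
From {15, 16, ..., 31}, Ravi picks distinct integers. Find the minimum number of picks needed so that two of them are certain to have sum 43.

11

A set avoiding the sum 43 can contain at most one of each pair {x, 43−x}, plus the 3 elements whose complement lies outside the range.
The integers 22, …, 31 (10 of them) are such a set: any two sum to at least 22+23 = 45 > 43.
Any 11th integer completes one of the 7 pairs, so 11 choices force a sum of 43.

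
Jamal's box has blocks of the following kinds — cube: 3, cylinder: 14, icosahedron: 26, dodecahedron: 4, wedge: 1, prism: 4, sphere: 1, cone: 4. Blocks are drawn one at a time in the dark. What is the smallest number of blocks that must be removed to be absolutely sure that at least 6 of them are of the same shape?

28

An adversary could hand out at most 5 blocks per shape (6 shapes run out sooner): 3 + 5 + 5 + 4 + 1 + 4 + 1 + 4 = 27 blocks and still no shape has 6.
One more block lands in a shape already at 5, so 28 draws are enough and 27 are not.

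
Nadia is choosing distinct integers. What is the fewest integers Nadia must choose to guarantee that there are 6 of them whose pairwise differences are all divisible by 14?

71

Integers whose pairwise differences are multiples of 14 are exactly those sharing a remainder mod 14. By the pigeonhole principle, the 14 residue classes mod 14 are the pigeonholes.
With 70 integers one could put 5 in each residue class and have no class reach 6.
The 71st integer pushes some class to 6, so 14·5 + 1 = 71.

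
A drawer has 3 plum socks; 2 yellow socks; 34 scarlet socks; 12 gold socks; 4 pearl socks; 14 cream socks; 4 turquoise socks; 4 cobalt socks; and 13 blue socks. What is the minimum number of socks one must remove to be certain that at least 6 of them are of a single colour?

38

An adversary could hand out at most 5 socks per colour (5 colours run out sooner): 3 + 2 + 5 + 5 + 4 + 5 + 4 + 4 + 5 = 37 socks and still no colour has 6.
One more sock lands in a colour already at 5, so 38 draws are enough and 37 are not.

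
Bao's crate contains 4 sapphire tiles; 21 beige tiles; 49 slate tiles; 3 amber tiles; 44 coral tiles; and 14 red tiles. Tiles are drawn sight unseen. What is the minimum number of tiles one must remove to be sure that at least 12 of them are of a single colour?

Put each drawn tile into a box by colour. The largest draw with every box below 12 takes min(count, 11) from each colour; colours with fewer than 11 contribute all they have.
Σ min(cᵢ, 11) = 4 + 11 + 11 + 3 + 11 + 11 = 51.
Draw number 51 + 1 = 52 must push one box to 12.

52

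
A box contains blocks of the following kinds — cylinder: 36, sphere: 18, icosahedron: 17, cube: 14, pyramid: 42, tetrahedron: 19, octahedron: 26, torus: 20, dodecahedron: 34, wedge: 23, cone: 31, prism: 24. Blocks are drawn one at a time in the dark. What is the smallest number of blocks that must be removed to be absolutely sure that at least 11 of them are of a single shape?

Pigeonhole: put each drawn block into a box by shape. The largest draw with every box below 11 takes min(count, 10) from each shape.
Σ min(cᵢ, 10) = 10 + 10 + 10 + 10 + 10 + 10 + 10 + 10 + 10 + 10 + 10 + 10 = 120.
Draw number 120 + 1 = 121 must push one box to 11.

121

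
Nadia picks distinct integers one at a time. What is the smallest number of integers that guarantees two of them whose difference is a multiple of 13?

Integers whose pairwise differences are multiples of 13 are exactly those sharing a remainder mod 13. The 13 residue classes mod 13 are the pigeonholes.
With 13 integers one could put 1 in each residue class and have no class reach 2.
The 14th integer pushes some class to 2, so 13·1 + 1 = 14.

14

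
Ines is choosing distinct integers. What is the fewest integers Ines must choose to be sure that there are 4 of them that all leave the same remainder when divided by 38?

115

Pigeonhole: the 38 residue classes mod 38 are the pigeonholes.
With 114 integers one could put 3 in each residue class and have no class reach 4.
The 115th integer pushes some class to 4, so 38·3 + 1 = 115.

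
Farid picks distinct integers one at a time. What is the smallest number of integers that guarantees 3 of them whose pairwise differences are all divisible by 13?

27

Integers whose pairwise differences are multiples of 13 are exactly those sharing a remainder mod 13. The 13 residue classes mod 13 are the pigeonholes.
With 26 integers one could put 2 in each residue class and have no class reach 3.
The 27th integer pushes some class to 3, so 13·2 + 1 = 27.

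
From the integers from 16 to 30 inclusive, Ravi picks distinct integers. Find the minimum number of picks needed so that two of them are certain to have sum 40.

Two chosen integers sum to 40 exactly when both halves of some pair {x, 40−x} with 16 ≤ x ≤ 40−x ≤ 24 are chosen — 4 such pairs.
The remaining 7 elements (those with no distinct partner in range) can never complete a 40-sum, so the worst case takes all of them and one from each pair: 7 + 4 = 11.
The 12th integer has to be the second member of some pair, so 11 + 1 = 12.

12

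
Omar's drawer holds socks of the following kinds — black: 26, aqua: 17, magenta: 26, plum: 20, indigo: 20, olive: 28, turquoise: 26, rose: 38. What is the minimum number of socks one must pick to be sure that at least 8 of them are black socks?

183

In the worst case for collecting black socks, every non-black sock comes out first.
There are 17 + 26 + 20 + 20 + 28 + 26 + 38 = 175 non-black socks altogether.
After those, each further sock must be black, so 175 + 8 = 183 draws guarantee 8 black socks.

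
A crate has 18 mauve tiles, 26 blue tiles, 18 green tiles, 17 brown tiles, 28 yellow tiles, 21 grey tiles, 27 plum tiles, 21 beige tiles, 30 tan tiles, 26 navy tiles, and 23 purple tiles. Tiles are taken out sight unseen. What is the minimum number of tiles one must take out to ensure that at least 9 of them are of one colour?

89

By the pigeonhole principle, put each drawn tile into a box by colour. The largest draw with every box below 9 takes min(count, 8) from each colour.
Σ min(cᵢ, 8) = 8 + 8 + 8 + 8 + 8 + 8 + 8 + 8 + 8 + 8 + 8 = 88.
Draw number 88 + 1 = 89 must push one box to 9.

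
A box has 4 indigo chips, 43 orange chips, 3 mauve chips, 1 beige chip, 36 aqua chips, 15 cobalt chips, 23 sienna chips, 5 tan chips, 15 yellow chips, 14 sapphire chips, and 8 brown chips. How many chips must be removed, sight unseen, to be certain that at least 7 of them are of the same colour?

By the pigeonhole principle, the 11 colours are the holes; the chips drawn are the pigeons.
To avoid 7 of any one colour, the worst case takes at most 6 of each colour, or every chip of a colour that has fewer than 6.
That gives 4 + 6 + 3 + 1 + 6 + 6 + 6 + 5 + 6 + 6 + 6 = 55 chips with no colour reaching 7.
The next chip forces some colour to 7, so 55 + 1 = 56.

56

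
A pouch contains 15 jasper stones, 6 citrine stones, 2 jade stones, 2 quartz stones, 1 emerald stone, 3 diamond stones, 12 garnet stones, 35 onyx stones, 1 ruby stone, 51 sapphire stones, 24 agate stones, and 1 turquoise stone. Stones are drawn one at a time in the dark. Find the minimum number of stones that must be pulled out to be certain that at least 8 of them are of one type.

52

An adversary could hand out at most 7 stones per type (7 types run out sooner): 7 + 6 + 2 + 2 + 1 + 3 + 7 + 7 + 1 + 7 + 7 + 1 = 51 stones and still no type has 8.
One more stone lands in a type already at 7, so 52 draws are enough and 51 are not.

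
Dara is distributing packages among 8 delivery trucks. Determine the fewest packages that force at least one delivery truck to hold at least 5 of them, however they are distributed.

33

With 32 packages one could put exactly 4 in each of the 8 delivery trucks, and no delivery truck would reach 5.
Pigeonhole: one more package must land in a delivery truck that already has 4, giving it 5.
So 8 × 4 + 1 = 33 packages are required.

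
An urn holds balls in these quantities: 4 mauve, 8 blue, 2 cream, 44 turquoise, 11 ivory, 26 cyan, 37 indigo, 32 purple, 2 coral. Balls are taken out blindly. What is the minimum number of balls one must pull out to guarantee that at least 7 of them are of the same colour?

By the pigeonhole principle, the 9 colours are the holes; the balls drawn are the pigeons.
To avoid 7 of any one colour, the worst case takes at most 6 of each colour, or every ball of a colour that has fewer than 6.
That gives 4 + 6 + 2 + 6 + 6 + 6 + 6 + 6 + 2 = 44 balls with no colour reaching 7.
The next ball forces some colour to 7, so 44 + 1 = 45.

45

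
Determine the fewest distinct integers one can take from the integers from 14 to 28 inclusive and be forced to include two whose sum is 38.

11

Group the elements by complementary pair {x, 38−x}: {14,24}, {15,23}, {16,22}, …, giving 5 two-element pairs; the single value 19 (it cannot pair with itself since the integers are distinct); and 4 integers whose partner 38−x falls outside [14,28].
Treating each of those 10 groups as a pigeonhole, one can pick one integer per group — 10 integers — with no two summing to 38.
The 11th integer lands in an occupied pair, forcing a sum of 38.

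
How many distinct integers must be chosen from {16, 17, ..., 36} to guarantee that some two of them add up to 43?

16

Group the elements by complementary pair {x, 43−x}: {16,27}, {17,26}, {18,25}, …, giving 6 two-element pairs and 9 integers whose partner 43−x falls outside [16,36].
By the pigeonhole principle, treating each of those 15 groups as a pigeonhole, one can pick one integer per group — 15 integers — with no two summing to 43.
The 16th integer lands in an occupied pair, forcing a sum of 43.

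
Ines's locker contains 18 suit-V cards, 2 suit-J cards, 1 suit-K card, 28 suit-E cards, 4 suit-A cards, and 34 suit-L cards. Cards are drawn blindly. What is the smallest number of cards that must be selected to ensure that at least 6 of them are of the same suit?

An adversary could hand out at most 5 cards per suit (suit-J, suit-K, suit-A run out sooner): 5 + 2 + 1 + 5 + 4 + 5 = 22 cards and still no suit has 6.
By the pigeonhole principle, one more card lands in a suit already at 5, so 23 draws are enough and 22 are not.

23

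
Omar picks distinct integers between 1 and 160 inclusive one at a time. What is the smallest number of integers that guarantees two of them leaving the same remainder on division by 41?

Pigeonhole: the 41 residue classes mod 41 are the pigeonholes.
With 41 integers one could put 1 in each residue class and have no class reach 2.
The 42nd integer pushes some class to 2, so 41·1 + 1 = 42.

42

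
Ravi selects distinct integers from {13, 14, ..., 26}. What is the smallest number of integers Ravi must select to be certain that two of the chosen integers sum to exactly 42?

10

Two chosen integers sum to 42 exactly when both halves of some pair {x, 42−x} with 16 ≤ x ≤ 42−x ≤ 26 are chosen — 5 such pairs.
The remaining 4 elements (those with no distinct partner in range) can never complete a 42-sum, so the worst case takes all of them and one from each pair: 4 + 5 = 9.
By the pigeonhole principle, the 10th integer has to be the second member of some pair, so 9 + 1 = 10.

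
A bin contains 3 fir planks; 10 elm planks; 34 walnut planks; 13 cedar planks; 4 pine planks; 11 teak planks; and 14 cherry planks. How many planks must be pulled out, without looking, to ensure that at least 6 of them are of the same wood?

33

By the pigeonhole principle, the 7 woods are the holes; the planks drawn are the pigeons.
To avoid 6 of any one wood, the worst case takes at most 5 of each wood, or every plank of a wood that has fewer than 5.
That gives 3 + 5 + 5 + 5 + 4 + 5 + 5 = 32 planks with no wood reaching 6.
The next plank forces some wood to 6, so 32 + 1 = 33.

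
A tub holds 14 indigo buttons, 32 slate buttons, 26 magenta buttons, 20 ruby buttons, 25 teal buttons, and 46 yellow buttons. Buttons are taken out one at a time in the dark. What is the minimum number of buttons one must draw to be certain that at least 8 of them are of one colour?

43

Pigeonhole: put each drawn button into a box by colour. The largest draw with every box below 8 takes min(count, 7) from each colour.
Σ min(cᵢ, 7) = 7 + 7 + 7 + 7 + 7 + 7 = 42.
Draw number 42 + 1 = 43 must push one box to 8.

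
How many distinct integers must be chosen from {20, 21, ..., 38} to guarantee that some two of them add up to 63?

Group the elements by complementary pair {x, 63−x}: {25,38}, {26,37}, {27,36}, …, giving 7 two-element pairs and 5 integers whose partner 63−x falls outside [20,38].
Pigeonhole: treating each of those 12 groups as a pigeonhole, one can pick one integer per group — 12 integers — with no two summing to 63.
The 13th integer lands in an occupied pair, forcing a sum of 63.

13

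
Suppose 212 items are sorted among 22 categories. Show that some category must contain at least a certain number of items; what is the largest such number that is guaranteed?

10

Pigeonhole: the 22 categories are the holes and the 212 items are the pigeons.
If every category held at most 9 items, the total would be at most 22 × 9 = 198, which is less than 212.
So some category holds at least ⌈212/22⌉ = 10 items.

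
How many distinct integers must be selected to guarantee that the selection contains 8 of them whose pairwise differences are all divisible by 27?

Integers whose pairwise differences are multiples of 27 are exactly those sharing a remainder mod 27. The 27 residue classes mod 27 are the pigeonholes.
With 189 integers one could put 7 in each residue class and have no class reach 8.
The 190th integer pushes some class to 8, so 27·7 + 1 = 190.

190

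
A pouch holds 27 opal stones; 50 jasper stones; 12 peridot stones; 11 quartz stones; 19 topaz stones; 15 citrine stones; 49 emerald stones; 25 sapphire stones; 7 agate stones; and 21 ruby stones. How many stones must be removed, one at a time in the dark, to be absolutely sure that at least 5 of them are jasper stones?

191

In the worst case for collecting jasper stones, every non-jasper stone comes out first.
There are 27 + 12 + 11 + 19 + 15 + 49 + 25 + 7 + 21 = 186 non-jasper stones altogether.
After those, each further stone must be jasper, so 186 + 5 = 191 draws guarantee 5 jasper stones.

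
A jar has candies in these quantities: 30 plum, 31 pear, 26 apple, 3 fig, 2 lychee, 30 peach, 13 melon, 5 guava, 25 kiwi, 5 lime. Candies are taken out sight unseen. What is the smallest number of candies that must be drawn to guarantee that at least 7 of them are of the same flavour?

52

By pigeonhole, put each drawn candy into a box by flavour. The largest draw with every box below 7 takes min(count, 6) from each flavour; flavours with fewer than 6 contribute all they have.
Σ min(cᵢ, 6) = 6 + 6 + 6 + 3 + 2 + 6 + 6 + 5 + 6 + 5 = 51.
Draw number 51 + 1 = 52 must push one box to 7.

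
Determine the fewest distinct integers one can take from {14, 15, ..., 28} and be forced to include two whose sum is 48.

12

A set avoiding the sum 48 can contain at most one of each pair {x, 48−x}, plus the 7 elements whose complement lies outside the range or equal to its own complement.
The integers 14, …, 24 (11 of them) are such a set: any two sum to at least 14+15 = 29 and at most 23+24 = 47 < 48.
Any 12th integer completes one of the 4 pairs, so 12 choices force a sum of 48.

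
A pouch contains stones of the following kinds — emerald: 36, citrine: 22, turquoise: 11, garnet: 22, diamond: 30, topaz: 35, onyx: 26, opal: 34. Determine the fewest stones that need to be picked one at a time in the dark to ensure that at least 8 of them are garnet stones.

202

In the worst case for collecting garnet stones, every non-garnet stone comes out first.
There are 36 + 22 + 11 + 30 + 35 + 26 + 34 = 194 non-garnet stones altogether.
After those, each further stone must be garnet, so 194 + 8 = 202 draws guarantee 8 garnet stones.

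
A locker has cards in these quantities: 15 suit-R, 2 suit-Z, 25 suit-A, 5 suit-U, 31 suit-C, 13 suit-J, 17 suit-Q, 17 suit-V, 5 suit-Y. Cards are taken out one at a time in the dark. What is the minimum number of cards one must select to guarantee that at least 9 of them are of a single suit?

An adversary could hand out at most 8 cards per suit (suit-Z, suit-U, suit-Y run out sooner): 8 + 2 + 8 + 5 + 8 + 8 + 8 + 8 + 5 = 60 cards and still no suit has 9.
One more card lands in a suit already at 8, so 61 draws are enough and 60 are not.

61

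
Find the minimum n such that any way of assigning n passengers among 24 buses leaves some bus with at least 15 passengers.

337

With 336 passengers one could put exactly 14 in each of the 24 buses, and no bus would reach 15.
Pigeonhole: one more passenger must land in a bus that already has 14, giving it 15.
So 24 × 14 + 1 = 337 passengers are required.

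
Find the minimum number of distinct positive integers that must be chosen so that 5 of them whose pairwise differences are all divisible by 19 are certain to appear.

77

Integers whose pairwise differences are multiples of 19 are exactly those sharing a remainder mod 19. By the pigeonhole principle, the 19 residue classes mod 19 are the pigeonholes.
With 76 integers one could put 4 in each residue class and have no class reach 5.
The 77th integer pushes some class to 5, so 19·4 + 1 = 77.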